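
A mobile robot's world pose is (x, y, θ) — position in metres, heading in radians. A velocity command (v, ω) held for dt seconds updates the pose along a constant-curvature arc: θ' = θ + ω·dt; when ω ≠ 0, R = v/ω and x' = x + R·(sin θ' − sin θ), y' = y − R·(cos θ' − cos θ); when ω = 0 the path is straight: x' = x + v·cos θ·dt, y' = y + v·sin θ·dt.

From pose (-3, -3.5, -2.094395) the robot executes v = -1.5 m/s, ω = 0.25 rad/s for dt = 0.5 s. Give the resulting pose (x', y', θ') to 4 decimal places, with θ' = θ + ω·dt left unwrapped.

(-2.6665, -2.8288, -1.9694)

θ' = -2.0944 + 0.25·0.5 = -1.9694
R = v/ω = -1.5/0.25 = -6.0000
x' = -3 + -6.0000·(sin -1.9694 − sin -2.0944) = -2.6665
y' = -3.5 − -6.0000·(cos -1.9694 − cos -2.0944) = -2.8288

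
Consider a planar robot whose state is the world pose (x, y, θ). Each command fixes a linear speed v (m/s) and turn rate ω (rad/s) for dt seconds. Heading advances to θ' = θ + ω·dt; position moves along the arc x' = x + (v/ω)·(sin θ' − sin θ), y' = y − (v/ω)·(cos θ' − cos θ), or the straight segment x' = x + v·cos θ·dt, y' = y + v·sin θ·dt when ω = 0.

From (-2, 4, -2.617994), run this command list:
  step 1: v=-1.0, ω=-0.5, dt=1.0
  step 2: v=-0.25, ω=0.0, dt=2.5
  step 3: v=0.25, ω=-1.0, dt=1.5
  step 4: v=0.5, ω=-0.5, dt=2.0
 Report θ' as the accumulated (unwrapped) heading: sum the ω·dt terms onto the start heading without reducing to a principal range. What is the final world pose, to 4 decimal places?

(-0.2988, 5.3896, -5.6180)

step 1: θ'=-3.1180 (R=2.0000) → pose (-1.0472, 4.2674, -3.1180)
step 2: θ'=-3.1180 (straight) → pose (-0.4224, 4.2821, -3.1180)
step 3: θ'=-4.6180 (R=-0.2500) → pose (-0.6772, 4.5085, -4.6180)
step 4: θ'=-5.6180 (R=-1.0000) → pose (-0.2988, 5.3896, -5.6180)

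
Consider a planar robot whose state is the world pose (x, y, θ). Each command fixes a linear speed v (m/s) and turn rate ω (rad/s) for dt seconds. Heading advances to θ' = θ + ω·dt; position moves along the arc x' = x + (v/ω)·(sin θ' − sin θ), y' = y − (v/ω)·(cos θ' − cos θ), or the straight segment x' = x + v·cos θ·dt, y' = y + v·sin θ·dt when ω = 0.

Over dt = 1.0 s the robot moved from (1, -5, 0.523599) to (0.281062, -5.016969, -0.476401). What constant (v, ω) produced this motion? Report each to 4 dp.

Δθ = -0.476401 − 0.523599 = -1.000000
ω = Δθ/dt = -1.000000/1.0 = -1.0000
R = Δx/(sin θ' − sin θ) = 0.7500
v = R·ω = 0.7500·-1.0000 = -0.7500

v = -0.7500, ω = -1.0000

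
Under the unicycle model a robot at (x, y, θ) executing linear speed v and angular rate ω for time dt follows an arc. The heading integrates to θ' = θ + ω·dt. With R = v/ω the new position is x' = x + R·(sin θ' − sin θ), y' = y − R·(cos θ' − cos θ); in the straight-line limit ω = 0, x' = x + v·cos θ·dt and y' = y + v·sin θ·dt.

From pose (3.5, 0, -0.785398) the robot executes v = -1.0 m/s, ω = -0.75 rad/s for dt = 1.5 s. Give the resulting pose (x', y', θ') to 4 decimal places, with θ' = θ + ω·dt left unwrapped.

(3.1856, 1.3870, -1.9104)

θ' = -0.7854 + -0.75·1.5 = -1.9104
R = v/ω = -1.0/-0.75 = 1.3333
x' = 3.5 + 1.3333·(sin -1.9104 − sin -0.7854) = 3.1856
y' = 0 − 1.3333·(cos -1.9104 − cos -0.7854) = 1.3870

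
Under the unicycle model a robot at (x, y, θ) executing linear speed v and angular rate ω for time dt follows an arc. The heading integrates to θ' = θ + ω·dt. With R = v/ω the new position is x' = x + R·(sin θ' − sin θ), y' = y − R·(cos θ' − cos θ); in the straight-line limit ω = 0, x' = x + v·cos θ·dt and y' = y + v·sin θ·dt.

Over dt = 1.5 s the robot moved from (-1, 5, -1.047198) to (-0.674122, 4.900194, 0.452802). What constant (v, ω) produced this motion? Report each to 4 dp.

v = 0.2500, ω = 1.0000

Δθ = 0.452802 − -1.047198 = 1.500000
ω = Δθ/dt = 1.500000/1.5 = 1.0000
R = Δx/(sin θ' − sin θ) = 0.2500
v = R·ω = 0.2500·1.0000 = 0.2500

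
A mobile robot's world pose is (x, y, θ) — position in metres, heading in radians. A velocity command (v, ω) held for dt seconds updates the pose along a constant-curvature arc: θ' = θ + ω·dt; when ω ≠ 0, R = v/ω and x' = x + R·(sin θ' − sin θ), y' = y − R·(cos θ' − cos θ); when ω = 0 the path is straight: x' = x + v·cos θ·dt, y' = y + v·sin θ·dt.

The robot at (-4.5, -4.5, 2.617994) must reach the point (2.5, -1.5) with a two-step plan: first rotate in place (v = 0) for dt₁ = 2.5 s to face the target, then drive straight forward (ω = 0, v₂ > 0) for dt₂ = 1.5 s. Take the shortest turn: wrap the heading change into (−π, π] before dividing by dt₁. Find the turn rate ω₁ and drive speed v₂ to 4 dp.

ω₁ = -0.8852, v₂ = 5.0772

heading to target = atan2(-1.5−-4.5, 2.5−-4.5) = 0.4049
Δθ = wrap(0.4049 − 2.6180) = -2.2131; ω₁ = Δθ/dt₁ = -0.8852
distance = √((2.5−-4.5)² + (-1.5−-4.5)²) = 7.6158; v₂ = distance/dt₂ = 5.0772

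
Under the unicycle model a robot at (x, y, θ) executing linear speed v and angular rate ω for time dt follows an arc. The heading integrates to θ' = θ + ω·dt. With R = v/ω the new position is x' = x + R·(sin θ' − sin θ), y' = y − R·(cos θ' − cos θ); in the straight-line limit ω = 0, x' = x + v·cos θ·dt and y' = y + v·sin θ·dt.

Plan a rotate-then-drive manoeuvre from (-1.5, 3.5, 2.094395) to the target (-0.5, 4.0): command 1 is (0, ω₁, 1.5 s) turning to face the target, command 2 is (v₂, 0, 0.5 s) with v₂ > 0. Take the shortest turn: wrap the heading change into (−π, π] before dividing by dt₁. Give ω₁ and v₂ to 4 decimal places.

ω₁ = -1.0872, v₂ = 2.2361

heading to target = atan2(4−3.5, -0.5−-1.5) = 0.4636
Δθ = wrap(0.4636 − 2.0944) = -1.6307; ω₁ = Δθ/dt₁ = -1.0872
distance = √((-0.5−-1.5)² + (4−3.5)²) = 1.1180; v₂ = distance/dt₂ = 2.2361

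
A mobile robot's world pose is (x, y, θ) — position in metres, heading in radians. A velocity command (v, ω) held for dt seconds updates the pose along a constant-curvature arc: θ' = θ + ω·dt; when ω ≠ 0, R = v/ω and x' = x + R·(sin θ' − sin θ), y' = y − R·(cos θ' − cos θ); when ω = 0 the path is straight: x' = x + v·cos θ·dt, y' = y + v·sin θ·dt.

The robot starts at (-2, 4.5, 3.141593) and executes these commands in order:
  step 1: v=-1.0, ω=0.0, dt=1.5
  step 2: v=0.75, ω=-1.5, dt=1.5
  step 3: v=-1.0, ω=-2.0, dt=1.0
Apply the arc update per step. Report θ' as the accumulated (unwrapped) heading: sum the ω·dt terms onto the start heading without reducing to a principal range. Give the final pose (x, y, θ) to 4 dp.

step 1: θ'=3.1416 (straight) → pose (-0.5000, 4.5000, 3.1416)
step 2: θ'=0.8916 (R=-0.5000) → pose (-0.8890, 5.3141, 0.8916)
step 3: θ'=-1.1084 (R=0.5000) → pose (-1.7256, 5.4051, -1.1084)

(-1.7256, 5.4051, -1.1084)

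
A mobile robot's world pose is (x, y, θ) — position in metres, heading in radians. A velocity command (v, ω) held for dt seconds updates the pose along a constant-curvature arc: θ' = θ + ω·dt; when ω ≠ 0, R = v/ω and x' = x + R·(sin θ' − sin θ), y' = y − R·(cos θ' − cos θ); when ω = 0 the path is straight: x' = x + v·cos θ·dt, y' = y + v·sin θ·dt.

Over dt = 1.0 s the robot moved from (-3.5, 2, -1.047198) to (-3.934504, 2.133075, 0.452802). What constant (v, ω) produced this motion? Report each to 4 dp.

Δθ = 0.452802 − -1.047198 = 1.500000
ω = Δθ/dt = 1.500000/1.0 = 1.5000
R = Δx/(sin θ' − sin θ) = -0.3333
v = R·ω = -0.3333·1.5000 = -0.5000

v = -0.5000, ω = 1.5000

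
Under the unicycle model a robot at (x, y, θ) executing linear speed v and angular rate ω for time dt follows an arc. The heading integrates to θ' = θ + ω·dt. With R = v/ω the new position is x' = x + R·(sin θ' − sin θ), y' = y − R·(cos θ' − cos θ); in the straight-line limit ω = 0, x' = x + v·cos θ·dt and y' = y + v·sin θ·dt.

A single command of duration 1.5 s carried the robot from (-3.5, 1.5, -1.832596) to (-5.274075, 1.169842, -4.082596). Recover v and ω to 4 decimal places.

Δθ = -4.082596 − -1.832596 = -2.250000
ω = Δθ/dt = -2.250000/1.5 = -1.5000
R = Δx/(sin θ' − sin θ) = -1.0000
v = R·ω = -1.0000·-1.5000 = 1.5000

v = 1.5000, ω = -1.5000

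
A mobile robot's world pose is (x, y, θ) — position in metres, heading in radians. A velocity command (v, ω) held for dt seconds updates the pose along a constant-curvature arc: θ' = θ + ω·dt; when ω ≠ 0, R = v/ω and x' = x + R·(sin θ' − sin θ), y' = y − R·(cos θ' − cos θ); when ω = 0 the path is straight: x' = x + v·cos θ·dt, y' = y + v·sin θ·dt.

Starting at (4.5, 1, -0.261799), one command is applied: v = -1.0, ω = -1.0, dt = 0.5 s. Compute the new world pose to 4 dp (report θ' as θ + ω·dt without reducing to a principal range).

θ' = -0.2618 + -1.0·0.5 = -0.7618
R = v/ω = -1.0/-1.0 = 1.0000
x' = 4.5 + 1.0000·(sin -0.7618 − sin -0.2618) = 4.0686
y' = 1 − 1.0000·(cos -0.7618 − cos -0.2618) = 1.2423

(4.0686, 1.2423, -0.7618)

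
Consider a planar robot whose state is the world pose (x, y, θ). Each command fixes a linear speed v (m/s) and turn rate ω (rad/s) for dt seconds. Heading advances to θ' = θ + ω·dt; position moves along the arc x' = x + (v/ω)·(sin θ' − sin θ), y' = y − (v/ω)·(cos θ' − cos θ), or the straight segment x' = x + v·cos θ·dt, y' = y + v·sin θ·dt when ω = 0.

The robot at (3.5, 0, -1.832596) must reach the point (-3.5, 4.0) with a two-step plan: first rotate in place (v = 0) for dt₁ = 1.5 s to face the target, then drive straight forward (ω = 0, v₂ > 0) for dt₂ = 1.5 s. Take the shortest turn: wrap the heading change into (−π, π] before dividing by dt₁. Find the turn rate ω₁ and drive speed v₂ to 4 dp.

ω₁ = -1.2188, v₂ = 5.3748

heading to target = atan2(4−0, -3.5−3.5) = 2.6224
Δθ = wrap(2.6224 − -1.8326) = -1.8281; ω₁ = Δθ/dt₁ = -1.2188
distance = √((-3.5−3.5)² + (4−0)²) = 8.0623; v₂ = distance/dt₂ = 5.3748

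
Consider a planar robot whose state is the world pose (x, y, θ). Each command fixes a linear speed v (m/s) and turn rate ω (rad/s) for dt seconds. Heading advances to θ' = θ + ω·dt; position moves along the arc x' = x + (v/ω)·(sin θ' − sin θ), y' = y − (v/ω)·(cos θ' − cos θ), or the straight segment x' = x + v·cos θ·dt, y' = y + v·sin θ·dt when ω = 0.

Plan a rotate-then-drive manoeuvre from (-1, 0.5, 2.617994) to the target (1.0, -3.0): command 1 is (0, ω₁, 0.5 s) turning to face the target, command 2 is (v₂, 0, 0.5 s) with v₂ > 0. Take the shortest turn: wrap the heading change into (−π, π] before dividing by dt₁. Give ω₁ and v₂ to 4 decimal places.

ω₁ = 5.2271, v₂ = 8.0623

heading to target = atan2(-3−0.5, 1−-1) = -1.0517
Δθ = wrap(-1.0517 − 2.6180) = 2.6135; ω₁ = Δθ/dt₁ = 5.2271
distance = √((1−-1)² + (-3−0.5)²) = 4.0311; v₂ = distance/dt₂ = 8.0623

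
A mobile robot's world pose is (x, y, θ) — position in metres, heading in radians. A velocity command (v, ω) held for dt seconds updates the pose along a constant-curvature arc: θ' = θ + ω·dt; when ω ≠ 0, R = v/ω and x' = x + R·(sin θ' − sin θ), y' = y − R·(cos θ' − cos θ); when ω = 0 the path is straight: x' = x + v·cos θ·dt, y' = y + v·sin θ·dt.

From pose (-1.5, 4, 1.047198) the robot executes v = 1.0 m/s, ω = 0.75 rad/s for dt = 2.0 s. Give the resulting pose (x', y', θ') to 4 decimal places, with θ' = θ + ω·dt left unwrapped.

(-1.9080, 5.7713, 2.5472)

θ' = 1.0472 + 0.75·2.0 = 2.5472
R = v/ω = 1.0/0.75 = 1.3333
x' = -1.5 + 1.3333·(sin 2.5472 − sin 1.0472) = -1.9080
y' = 4 − 1.3333·(cos 2.5472 − cos 1.0472) = 5.7713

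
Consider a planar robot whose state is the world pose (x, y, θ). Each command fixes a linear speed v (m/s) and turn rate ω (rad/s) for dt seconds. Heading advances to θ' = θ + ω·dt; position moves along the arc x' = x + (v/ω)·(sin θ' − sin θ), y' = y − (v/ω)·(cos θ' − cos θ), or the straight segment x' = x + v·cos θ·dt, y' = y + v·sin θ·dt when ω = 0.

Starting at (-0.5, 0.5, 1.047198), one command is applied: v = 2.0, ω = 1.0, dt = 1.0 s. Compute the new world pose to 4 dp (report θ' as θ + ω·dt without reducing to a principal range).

θ' = 1.0472 + 1.0·1.0 = 2.0472
R = v/ω = 2.0/1.0 = 2.0000
x' = -0.5 + 2.0000·(sin 2.0472 − sin 1.0472) = -0.4547
y' = 0.5 − 2.0000·(cos 2.0472 − cos 1.0472) = 2.4172

(-0.4547, 2.4172, 2.0472)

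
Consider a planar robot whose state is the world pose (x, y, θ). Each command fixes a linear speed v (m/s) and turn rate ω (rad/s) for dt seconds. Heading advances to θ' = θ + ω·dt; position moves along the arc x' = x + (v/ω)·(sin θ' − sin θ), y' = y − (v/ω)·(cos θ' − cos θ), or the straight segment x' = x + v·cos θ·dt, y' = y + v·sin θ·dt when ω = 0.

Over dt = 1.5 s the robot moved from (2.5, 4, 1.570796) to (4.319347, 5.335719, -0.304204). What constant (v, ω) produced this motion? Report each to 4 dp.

Δθ = -0.304204 − 1.570796 = -1.875000
ω = Δθ/dt = -1.875000/1.5 = -1.2500
R = Δx/(sin θ' − sin θ) = -1.4000
v = R·ω = -1.4000·-1.2500 = 1.7500

v = 1.7500, ω = -1.2500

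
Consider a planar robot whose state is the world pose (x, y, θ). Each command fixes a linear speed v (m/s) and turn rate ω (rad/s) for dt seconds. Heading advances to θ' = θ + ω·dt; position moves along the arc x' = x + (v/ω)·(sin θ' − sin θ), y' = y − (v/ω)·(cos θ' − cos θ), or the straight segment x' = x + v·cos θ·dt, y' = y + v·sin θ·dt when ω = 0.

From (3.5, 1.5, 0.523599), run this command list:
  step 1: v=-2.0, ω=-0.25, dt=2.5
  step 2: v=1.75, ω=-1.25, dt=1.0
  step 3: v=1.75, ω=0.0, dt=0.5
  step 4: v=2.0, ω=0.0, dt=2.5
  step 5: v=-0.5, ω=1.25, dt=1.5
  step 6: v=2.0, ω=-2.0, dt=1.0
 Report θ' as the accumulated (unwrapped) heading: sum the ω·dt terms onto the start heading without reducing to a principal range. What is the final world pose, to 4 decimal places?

(2.0987, -6.8654, -1.4764)

step 1: θ'=-0.1014 (R=8.0000) → pose (-1.3098, 0.4693, -0.1014)
step 2: θ'=-1.3514 (R=-1.4000) → pose (-0.0851, -0.6188, -1.3514)
step 3: θ'=-1.3514 (straight) → pose (0.1053, -1.4728, -1.3514)
step 4: θ'=-1.3514 (straight) → pose (1.1935, -6.3530, -1.3514)
step 5: θ'=0.5236 (R=-0.4000) → pose (0.6031, -6.0936, 0.5236)
step 6: θ'=-1.4764 (R=-1.0000) → pose (2.0987, -6.8654, -1.4764)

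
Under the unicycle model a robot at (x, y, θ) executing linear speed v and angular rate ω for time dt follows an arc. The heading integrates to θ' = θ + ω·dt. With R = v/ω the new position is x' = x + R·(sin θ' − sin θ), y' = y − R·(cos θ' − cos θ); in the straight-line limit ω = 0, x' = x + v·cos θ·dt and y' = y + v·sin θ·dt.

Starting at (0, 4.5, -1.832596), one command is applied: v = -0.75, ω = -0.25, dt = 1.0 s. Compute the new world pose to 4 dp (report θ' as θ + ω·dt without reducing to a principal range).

θ' = -1.8326 + -0.25·1.0 = -2.0826
R = v/ω = -0.75/-0.25 = 3.0000
x' = 0 + 3.0000·(sin -2.0826 − sin -1.8326) = 0.2822
y' = 4.5 − 3.0000·(cos -2.0826 − cos -1.8326) = 5.1928

(0.2822, 5.1928, -2.0826)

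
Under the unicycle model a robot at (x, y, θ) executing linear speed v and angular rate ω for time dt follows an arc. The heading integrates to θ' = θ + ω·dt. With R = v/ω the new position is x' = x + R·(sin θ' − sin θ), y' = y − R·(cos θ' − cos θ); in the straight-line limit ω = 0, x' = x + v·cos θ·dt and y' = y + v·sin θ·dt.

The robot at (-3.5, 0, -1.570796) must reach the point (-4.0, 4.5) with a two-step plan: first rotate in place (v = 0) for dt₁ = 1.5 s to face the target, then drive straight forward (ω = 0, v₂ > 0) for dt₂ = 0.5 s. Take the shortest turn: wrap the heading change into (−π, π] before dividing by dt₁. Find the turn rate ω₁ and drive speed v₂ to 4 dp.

ω₁ = -2.0206, v₂ = 9.0554

heading to target = atan2(4.5−0, -4−-3.5) = 1.6815
Δθ = wrap(1.6815 − -1.5708) = -3.0309; ω₁ = Δθ/dt₁ = -2.0206
distance = √((-4−-3.5)² + (4.5−0)²) = 4.5277; v₂ = distance/dt₂ = 9.0554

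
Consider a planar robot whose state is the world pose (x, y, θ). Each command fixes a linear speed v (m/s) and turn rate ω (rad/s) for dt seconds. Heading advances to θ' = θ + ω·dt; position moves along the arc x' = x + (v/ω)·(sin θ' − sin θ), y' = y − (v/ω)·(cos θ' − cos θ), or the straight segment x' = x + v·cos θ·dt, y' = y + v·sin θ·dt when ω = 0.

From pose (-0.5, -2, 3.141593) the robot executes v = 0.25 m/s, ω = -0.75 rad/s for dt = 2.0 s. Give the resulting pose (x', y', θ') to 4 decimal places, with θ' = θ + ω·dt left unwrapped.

θ' = 3.1416 + -0.75·2.0 = 1.6416
R = v/ω = 0.25/-0.75 = -0.3333
x' = -0.5 + -0.3333·(sin 1.6416 − sin 3.1416) = -0.8325
y' = -2 − -0.3333·(cos 1.6416 − cos 3.1416) = -1.6902

(-0.8325, -1.6902, 1.6416)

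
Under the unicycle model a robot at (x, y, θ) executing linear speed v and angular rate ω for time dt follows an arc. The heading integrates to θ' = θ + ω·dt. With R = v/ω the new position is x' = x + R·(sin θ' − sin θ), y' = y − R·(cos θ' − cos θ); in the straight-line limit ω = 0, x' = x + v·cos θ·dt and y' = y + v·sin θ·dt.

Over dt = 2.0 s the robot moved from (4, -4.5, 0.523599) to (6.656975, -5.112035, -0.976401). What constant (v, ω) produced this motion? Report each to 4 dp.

Δθ = -0.976401 − 0.523599 = -1.500000
ω = Δθ/dt = -1.500000/2.0 = -0.7500
R = Δx/(sin θ' − sin θ) = -2.0000
v = R·ω = -2.0000·-0.7500 = 1.5000

v = 1.5000, ω = -0.7500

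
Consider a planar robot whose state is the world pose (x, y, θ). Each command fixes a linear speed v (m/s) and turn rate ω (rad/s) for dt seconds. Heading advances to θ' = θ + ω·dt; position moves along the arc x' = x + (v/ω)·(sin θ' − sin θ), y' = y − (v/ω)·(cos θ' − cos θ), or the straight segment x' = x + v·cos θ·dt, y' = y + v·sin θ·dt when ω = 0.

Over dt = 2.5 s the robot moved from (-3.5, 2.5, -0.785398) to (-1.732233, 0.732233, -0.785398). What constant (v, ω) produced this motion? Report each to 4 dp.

Δθ = -0.785398 − -0.785398 = 0.000000
ω = Δθ/dt = 0.000000/2.5 = 0.0000
ω = 0 → v = (Δx·cos θ + Δy·sin θ)/dt = 1.0000

v = 1.0000, ω = 0.0000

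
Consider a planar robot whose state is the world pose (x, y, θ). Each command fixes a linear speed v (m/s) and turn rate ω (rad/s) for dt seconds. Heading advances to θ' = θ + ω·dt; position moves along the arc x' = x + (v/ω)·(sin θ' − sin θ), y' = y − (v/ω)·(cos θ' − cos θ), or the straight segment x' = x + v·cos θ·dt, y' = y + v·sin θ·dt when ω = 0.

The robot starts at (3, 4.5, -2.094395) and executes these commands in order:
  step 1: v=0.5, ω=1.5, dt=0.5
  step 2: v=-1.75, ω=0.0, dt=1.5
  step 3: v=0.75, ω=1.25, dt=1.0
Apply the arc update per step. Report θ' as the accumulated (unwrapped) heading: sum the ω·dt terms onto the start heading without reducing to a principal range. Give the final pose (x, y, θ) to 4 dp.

step 1: θ'=-1.3444 (R=0.3333) → pose (2.9638, 4.2585, -1.3444)
step 2: θ'=-1.3444 (straight) → pose (2.3746, 6.8165, -1.3444)
step 3: θ'=-0.0944 (R=0.6000) → pose (2.9027, 6.3539, -0.0944)

(2.9027, 6.3539, -0.0944)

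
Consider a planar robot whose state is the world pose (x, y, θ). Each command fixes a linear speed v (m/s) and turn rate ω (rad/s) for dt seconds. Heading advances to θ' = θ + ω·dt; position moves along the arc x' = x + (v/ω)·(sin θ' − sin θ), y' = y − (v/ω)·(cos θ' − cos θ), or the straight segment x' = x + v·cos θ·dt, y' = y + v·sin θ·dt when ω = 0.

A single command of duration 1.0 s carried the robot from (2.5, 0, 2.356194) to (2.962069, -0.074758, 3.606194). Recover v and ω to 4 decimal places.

v = -0.5000, ω = 1.2500

Δθ = 3.606194 − 2.356194 = 1.250000
ω = Δθ/dt = 1.250000/1.0 = 1.2500
R = Δx/(sin θ' − sin θ) = -0.4000
v = R·ω = -0.4000·1.2500 = -0.5000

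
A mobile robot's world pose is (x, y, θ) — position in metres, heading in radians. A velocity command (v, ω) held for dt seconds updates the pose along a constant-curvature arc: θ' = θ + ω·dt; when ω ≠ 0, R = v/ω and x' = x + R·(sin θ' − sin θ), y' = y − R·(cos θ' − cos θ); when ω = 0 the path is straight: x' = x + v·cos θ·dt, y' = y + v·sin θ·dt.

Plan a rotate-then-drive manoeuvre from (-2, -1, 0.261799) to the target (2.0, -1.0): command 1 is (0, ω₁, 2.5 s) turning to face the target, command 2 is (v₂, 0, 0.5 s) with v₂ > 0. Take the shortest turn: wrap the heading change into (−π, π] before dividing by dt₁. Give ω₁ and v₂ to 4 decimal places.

heading to target = atan2(-1−-1, 2−-2) = 0.0000
Δθ = wrap(0.0000 − 0.2618) = -0.2618; ω₁ = Δθ/dt₁ = -0.1047
distance = √((2−-2)² + (-1−-1)²) = 4.0000; v₂ = distance/dt₂ = 8.0000

ω₁ = -0.1047, v₂ = 8.0000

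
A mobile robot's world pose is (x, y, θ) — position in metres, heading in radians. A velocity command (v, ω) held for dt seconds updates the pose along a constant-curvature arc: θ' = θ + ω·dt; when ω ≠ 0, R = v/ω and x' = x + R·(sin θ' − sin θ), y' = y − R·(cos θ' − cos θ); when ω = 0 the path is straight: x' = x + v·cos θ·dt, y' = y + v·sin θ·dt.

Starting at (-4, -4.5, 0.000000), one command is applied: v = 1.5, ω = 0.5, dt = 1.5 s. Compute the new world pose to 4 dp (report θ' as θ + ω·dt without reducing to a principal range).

θ' = 0.0000 + 0.5·1.5 = 0.7500
R = v/ω = 1.5/0.5 = 3.0000
x' = -4 + 3.0000·(sin 0.7500 − sin 0.0000) = -1.9551
y' = -4.5 − 3.0000·(cos 0.7500 − cos 0.0000) = -3.6951

(-1.9551, -3.6951, 0.7500)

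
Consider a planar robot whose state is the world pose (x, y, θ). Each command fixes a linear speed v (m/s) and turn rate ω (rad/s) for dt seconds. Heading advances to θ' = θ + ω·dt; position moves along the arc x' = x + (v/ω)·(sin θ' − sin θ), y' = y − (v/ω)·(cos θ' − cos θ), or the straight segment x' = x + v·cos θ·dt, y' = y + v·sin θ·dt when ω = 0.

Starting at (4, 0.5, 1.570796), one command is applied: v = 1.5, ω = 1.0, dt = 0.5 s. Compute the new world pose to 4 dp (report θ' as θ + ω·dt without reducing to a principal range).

(3.8164, 1.2191, 2.0708)

θ' = 1.5708 + 1.0·0.5 = 2.0708
R = v/ω = 1.5/1.0 = 1.5000
x' = 4 + 1.5000·(sin 2.0708 − sin 1.5708) = 3.8164
y' = 0.5 − 1.5000·(cos 2.0708 − cos 1.5708) = 1.2191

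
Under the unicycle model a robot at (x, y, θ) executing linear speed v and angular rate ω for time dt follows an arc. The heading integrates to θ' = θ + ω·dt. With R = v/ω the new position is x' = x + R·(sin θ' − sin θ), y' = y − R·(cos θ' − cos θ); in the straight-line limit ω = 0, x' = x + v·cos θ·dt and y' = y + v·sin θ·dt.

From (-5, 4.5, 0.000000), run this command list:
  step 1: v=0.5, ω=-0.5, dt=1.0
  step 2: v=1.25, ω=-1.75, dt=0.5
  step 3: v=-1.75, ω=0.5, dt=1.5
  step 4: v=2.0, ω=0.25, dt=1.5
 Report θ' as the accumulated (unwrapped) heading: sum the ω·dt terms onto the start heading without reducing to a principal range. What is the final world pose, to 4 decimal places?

step 1: θ'=-0.5000 (R=-1.0000) → pose (-4.5206, 4.3776, -0.5000)
step 2: θ'=-1.3750 (R=-0.7143) → pose (-4.1624, 3.8897, -1.3750)
step 3: θ'=-0.6250 (R=-3.5000) → pose (-5.5477, 6.0472, -0.6250)
step 4: θ'=-0.2500 (R=8.0000) → pose (-2.8461, 4.7836, -0.2500)

(-2.8461, 4.7836, -0.2500)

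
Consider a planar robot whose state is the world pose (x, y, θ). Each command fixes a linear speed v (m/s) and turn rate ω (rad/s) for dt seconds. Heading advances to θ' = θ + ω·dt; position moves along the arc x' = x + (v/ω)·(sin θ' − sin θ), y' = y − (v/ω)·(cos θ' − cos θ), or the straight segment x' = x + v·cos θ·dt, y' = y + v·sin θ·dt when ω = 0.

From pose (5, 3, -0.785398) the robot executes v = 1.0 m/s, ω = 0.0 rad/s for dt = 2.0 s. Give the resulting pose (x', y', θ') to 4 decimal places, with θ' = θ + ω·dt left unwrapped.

θ' = -0.7854 + 0.0·2.0 = -0.7854
ω = 0 → straight: x' = 5 + 1.0·cos(-0.7854)·2.0 = 6.4142
y' = 3 + 1.0·sin(-0.7854)·2.0 = 1.5858

(6.4142, 1.5858, -0.7854)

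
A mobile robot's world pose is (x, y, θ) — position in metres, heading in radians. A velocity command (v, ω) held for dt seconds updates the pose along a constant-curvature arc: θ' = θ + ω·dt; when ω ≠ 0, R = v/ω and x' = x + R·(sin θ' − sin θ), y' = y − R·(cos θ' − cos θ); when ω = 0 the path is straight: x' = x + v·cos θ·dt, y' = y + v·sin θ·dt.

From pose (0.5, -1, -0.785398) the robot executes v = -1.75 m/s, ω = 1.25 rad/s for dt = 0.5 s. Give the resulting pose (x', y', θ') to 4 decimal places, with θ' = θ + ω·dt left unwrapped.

θ' = -0.7854 + 1.25·0.5 = -0.1604
R = v/ω = -1.75/1.25 = -1.4000
x' = 0.5 + -1.4000·(sin -0.1604 − sin -0.7854) = -0.2664
y' = -1 − -1.4000·(cos -0.1604 − cos -0.7854) = -0.6079

(-0.2664, -0.6079, -0.1604)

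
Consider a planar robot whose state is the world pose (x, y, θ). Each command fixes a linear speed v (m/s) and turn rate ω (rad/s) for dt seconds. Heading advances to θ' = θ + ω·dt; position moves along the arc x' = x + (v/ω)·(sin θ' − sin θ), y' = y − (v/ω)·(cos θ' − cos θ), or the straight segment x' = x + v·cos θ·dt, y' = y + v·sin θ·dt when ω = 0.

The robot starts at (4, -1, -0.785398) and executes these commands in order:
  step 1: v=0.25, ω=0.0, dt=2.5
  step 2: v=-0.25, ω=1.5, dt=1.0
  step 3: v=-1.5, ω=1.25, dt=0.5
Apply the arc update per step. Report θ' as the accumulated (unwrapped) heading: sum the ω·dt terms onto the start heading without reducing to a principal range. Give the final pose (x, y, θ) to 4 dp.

step 1: θ'=-0.7854 (straight) → pose (4.4419, -1.4419, -0.7854)
step 2: θ'=0.7146 (R=-0.1667) → pose (4.2149, -1.4339, 0.7146)
step 3: θ'=1.3396 (R=-1.2000) → pose (3.8332, -2.0654, 1.3396)

(3.8332, -2.0654, 1.3396)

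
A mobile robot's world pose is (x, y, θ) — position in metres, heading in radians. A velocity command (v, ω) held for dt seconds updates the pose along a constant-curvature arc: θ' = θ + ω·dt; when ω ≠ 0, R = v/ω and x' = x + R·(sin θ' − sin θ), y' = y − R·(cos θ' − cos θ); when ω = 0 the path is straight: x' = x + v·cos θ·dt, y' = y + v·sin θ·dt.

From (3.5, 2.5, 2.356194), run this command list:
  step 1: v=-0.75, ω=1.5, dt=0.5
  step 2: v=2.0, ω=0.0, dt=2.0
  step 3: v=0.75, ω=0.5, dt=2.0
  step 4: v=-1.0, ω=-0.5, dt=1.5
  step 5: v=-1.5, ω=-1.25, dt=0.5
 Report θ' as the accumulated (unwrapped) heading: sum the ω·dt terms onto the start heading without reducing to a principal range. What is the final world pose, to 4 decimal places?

(0.5046, 2.5935, 2.7312)

step 1: θ'=3.1062 (R=-0.5000) → pose (3.8359, 2.3539, 3.1062)
step 2: θ'=3.1062 (straight) → pose (-0.1616, 2.4954, 3.1062)
step 3: θ'=4.1062 (R=1.5000) → pose (-1.4475, 1.8510, 4.1062)
step 4: θ'=3.3562 (R=2.0000) → pose (-0.2297, 2.6656, 3.3562)
step 5: θ'=2.7312 (R=1.2000) → pose (0.5046, 2.5935, 2.7312)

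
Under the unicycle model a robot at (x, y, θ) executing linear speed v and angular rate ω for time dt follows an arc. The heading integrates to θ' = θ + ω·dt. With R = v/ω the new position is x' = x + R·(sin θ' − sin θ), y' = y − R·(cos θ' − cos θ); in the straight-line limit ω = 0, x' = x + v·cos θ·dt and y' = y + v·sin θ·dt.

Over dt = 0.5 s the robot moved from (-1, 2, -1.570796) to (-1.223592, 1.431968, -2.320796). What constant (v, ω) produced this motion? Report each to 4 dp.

Δθ = -2.320796 − -1.570796 = -0.750000
ω = Δθ/dt = -0.750000/0.5 = -1.5000
R = −Δy/(cos θ' − cos θ) = -0.8333
v = R·ω = -0.8333·-1.5000 = 1.2500

v = 1.2500, ω = -1.5000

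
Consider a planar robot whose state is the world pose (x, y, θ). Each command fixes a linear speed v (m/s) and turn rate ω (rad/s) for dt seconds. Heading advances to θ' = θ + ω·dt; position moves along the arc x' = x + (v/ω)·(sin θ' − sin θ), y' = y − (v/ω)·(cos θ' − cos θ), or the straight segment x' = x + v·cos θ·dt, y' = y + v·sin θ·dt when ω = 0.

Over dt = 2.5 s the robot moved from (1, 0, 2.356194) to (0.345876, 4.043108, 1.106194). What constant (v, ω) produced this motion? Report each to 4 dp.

v = 1.7500, ω = -0.5000

Δθ = 1.106194 − 2.356194 = -1.250000
ω = Δθ/dt = -1.250000/2.5 = -0.5000
R = −Δy/(cos θ' − cos θ) = -3.5000
v = R·ω = -3.5000·-0.5000 = 1.7500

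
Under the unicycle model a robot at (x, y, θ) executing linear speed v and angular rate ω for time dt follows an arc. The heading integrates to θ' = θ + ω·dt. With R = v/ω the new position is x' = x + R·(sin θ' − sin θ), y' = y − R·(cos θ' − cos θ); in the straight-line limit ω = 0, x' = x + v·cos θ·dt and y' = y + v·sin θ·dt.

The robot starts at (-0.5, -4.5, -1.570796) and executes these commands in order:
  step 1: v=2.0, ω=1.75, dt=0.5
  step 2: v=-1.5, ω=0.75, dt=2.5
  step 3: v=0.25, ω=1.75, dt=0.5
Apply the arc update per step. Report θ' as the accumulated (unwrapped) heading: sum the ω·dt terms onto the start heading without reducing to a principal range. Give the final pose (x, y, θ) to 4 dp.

step 1: θ'=-0.6958 (R=1.1429) → pose (-0.0897, -5.3772, -0.6958)
step 2: θ'=1.1792 (R=-2.0000) → pose (-3.2203, -6.1490, 1.1792)
step 3: θ'=2.0542 (R=0.1429) → pose (-3.2259, -6.0280, 2.0542)

(-3.2259, -6.0280, 2.0542)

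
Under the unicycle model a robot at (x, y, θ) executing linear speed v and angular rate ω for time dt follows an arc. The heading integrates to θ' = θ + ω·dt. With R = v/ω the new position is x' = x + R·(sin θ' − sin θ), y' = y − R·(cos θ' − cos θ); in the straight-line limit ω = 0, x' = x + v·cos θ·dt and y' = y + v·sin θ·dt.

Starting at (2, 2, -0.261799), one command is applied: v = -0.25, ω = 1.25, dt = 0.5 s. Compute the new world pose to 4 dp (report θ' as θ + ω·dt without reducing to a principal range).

(1.8772, 1.9938, 0.3632)

θ' = -0.2618 + 1.25·0.5 = 0.3632
R = v/ω = -0.25/1.25 = -0.2000
x' = 2 + -0.2000·(sin 0.3632 − sin -0.2618) = 1.8772
y' = 2 − -0.2000·(cos 0.3632 − cos -0.2618) = 1.9938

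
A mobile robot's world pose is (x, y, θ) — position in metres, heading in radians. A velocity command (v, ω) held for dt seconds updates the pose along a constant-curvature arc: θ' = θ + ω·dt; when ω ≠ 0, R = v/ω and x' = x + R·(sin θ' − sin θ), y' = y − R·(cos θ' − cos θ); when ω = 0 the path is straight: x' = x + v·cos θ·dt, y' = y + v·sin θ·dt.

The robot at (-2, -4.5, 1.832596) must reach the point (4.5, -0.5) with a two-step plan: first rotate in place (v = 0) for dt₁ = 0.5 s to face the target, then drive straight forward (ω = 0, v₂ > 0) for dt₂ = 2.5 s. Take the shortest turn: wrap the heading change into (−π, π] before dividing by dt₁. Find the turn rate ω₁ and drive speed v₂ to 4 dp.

ω₁ = -2.5619, v₂ = 3.0529

heading to target = atan2(-0.5−-4.5, 4.5−-2) = 0.5517
Δθ = wrap(0.5517 − 1.8326) = -1.2809; ω₁ = Δθ/dt₁ = -2.5619
distance = √((4.5−-2)² + (-0.5−-4.5)²) = 7.6322; v₂ = distance/dt₂ = 3.0529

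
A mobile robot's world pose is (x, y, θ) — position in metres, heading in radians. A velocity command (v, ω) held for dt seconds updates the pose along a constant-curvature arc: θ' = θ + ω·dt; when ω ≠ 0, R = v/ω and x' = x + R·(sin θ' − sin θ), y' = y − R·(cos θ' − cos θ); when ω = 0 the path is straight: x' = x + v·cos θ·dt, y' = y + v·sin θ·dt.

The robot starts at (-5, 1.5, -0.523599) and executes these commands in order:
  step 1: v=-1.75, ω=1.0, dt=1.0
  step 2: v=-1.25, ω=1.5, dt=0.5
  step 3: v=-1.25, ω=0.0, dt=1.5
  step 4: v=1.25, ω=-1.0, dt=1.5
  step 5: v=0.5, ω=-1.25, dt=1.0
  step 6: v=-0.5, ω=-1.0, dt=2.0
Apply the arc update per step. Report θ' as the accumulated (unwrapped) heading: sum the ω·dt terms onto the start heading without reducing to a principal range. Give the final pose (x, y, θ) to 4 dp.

step 1: θ'=0.4764 (R=-1.7500) → pose (-6.6775, 1.5396, 0.4764)
step 2: θ'=1.2264 (R=-0.8333) → pose (-7.0798, 1.0804, 1.2264)
step 3: θ'=1.2264 (straight) → pose (-7.7128, -0.6845, 1.2264)
step 4: θ'=-0.2736 (R=-1.2500) → pose (-6.1985, 0.0970, -0.2736)
step 5: θ'=-1.5236 (R=-0.4000) → pose (-5.9070, -0.2693, -1.5236)
step 6: θ'=-3.5236 (R=0.5000) → pose (-5.2212, 0.2183, -3.5236)

(-5.2212, 0.2183, -3.5236)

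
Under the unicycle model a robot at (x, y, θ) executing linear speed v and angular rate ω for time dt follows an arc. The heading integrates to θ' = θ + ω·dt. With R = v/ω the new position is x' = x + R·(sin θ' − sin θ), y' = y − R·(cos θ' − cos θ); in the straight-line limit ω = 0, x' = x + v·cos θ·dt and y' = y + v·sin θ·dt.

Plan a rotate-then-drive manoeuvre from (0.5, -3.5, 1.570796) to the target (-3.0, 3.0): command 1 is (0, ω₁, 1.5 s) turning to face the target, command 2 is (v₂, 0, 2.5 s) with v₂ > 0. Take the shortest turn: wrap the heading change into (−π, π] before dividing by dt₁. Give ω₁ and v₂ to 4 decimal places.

heading to target = atan2(3−-3.5, -3−0.5) = 2.0647
Δθ = wrap(2.0647 − 1.5708) = 0.4939; ω₁ = Δθ/dt₁ = 0.3293
distance = √((-3−0.5)² + (3−-3.5)²) = 7.3824; v₂ = distance/dt₂ = 2.9530

ω₁ = 0.3293, v₂ = 2.9530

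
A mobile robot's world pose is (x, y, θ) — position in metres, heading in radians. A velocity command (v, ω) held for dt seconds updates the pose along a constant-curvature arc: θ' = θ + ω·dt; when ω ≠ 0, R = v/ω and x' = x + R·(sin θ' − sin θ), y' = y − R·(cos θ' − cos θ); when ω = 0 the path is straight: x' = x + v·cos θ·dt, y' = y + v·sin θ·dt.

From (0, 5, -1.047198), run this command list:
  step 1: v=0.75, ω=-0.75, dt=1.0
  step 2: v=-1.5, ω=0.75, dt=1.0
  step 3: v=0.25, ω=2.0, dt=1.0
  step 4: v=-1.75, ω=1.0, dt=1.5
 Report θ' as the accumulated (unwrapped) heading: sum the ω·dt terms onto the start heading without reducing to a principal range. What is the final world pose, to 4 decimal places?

step 1: θ'=-1.7972 (R=-1.0000) → pose (0.1085, 4.2755, -1.7972)
step 2: θ'=-1.0472 (R=-2.0000) → pose (-0.1085, 5.7245, -1.0472)
step 3: θ'=0.9528 (R=0.1250) → pose (0.1017, 5.7145, 0.9528)
step 4: θ'=2.4528 (R=-1.7500) → pose (0.4157, 3.3496, 2.4528)

(0.4157, 3.3496, 2.4528)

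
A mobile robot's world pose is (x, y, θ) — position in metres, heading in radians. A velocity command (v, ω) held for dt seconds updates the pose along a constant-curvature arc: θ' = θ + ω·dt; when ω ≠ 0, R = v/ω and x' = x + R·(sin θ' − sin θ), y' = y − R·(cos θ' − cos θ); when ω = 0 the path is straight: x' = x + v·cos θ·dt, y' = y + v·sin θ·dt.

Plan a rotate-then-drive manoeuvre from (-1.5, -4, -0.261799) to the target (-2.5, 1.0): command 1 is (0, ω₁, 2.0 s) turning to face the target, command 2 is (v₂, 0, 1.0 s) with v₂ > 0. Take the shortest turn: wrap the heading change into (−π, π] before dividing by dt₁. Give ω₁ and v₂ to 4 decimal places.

ω₁ = 1.0150, v₂ = 5.0990

heading to target = atan2(1−-4, -2.5−-1.5) = 1.7682
Δθ = wrap(1.7682 − -0.2618) = 2.0300; ω₁ = Δθ/dt₁ = 1.0150
distance = √((-2.5−-1.5)² + (1−-4)²) = 5.0990; v₂ = distance/dt₂ = 5.0990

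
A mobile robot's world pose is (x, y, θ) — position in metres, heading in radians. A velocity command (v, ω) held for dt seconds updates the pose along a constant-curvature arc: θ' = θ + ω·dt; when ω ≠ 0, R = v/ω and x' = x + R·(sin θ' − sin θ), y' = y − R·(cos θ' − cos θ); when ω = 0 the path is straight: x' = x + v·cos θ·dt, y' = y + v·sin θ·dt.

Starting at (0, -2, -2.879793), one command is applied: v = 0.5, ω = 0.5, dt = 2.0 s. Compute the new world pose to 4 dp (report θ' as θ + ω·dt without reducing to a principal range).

(-0.6938, -2.6618, -1.8798)

θ' = -2.8798 + 0.5·2.0 = -1.8798
R = v/ω = 0.5/0.5 = 1.0000
x' = 0 + 1.0000·(sin -1.8798 − sin -2.8798) = -0.6938
y' = -2 − 1.0000·(cos -1.8798 − cos -2.8798) = -2.6618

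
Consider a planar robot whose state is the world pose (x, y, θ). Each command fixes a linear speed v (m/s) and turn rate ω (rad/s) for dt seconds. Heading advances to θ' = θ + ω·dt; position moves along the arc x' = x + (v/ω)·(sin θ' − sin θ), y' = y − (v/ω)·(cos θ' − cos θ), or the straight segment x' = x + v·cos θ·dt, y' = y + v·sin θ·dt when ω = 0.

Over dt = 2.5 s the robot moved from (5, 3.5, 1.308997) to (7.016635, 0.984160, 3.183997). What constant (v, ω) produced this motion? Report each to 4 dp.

v = -1.5000, ω = 0.7500

Δθ = 3.183997 − 1.308997 = 1.875000
ω = Δθ/dt = 1.875000/2.5 = 0.7500
R = −Δy/(cos θ' − cos θ) = -2.0000
v = R·ω = -2.0000·0.7500 = -1.5000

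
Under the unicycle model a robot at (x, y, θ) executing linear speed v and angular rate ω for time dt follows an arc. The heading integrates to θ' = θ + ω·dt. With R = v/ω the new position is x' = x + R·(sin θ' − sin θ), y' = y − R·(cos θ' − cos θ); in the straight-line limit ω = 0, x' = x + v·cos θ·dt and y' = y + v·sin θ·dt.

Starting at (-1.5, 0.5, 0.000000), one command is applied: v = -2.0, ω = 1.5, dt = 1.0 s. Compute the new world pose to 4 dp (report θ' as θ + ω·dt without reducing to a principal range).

θ' = 0.0000 + 1.5·1.0 = 1.5000
R = v/ω = -2.0/1.5 = -1.3333
x' = -1.5 + -1.3333·(sin 1.5000 − sin 0.0000) = -2.8300
y' = 0.5 − -1.3333·(cos 1.5000 − cos 0.0000) = -0.7390

(-2.8300, -0.7390, 1.5000)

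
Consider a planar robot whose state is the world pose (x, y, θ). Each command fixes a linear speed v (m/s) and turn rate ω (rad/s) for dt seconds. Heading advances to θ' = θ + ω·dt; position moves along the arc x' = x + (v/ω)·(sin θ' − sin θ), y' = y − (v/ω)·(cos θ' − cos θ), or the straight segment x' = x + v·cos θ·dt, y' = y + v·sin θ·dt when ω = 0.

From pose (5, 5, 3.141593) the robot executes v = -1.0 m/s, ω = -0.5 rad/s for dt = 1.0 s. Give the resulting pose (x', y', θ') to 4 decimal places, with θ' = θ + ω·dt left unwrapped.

θ' = 3.1416 + -0.5·1.0 = 2.6416
R = v/ω = -1.0/-0.5 = 2.0000
x' = 5 + 2.0000·(sin 2.6416 − sin 3.1416) = 5.9589
y' = 5 − 2.0000·(cos 2.6416 − cos 3.1416) = 4.7552

(5.9589, 4.7552, 2.6416)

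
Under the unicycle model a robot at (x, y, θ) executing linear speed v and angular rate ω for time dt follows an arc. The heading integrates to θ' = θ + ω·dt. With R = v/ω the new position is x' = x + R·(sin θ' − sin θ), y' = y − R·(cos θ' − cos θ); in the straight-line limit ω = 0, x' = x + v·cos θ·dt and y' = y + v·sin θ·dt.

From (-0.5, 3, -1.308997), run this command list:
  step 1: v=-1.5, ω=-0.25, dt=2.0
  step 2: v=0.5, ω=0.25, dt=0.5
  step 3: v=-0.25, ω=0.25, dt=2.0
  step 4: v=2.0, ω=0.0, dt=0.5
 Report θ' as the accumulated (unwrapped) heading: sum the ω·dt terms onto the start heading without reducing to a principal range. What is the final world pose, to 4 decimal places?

(-0.2690, 5.2867, -1.1840)

step 1: θ'=-1.8090 (R=6.0000) → pose (-0.5350, 5.9686, -1.8090)
step 2: θ'=-1.6840 (R=2.0000) → pose (-0.5787, 5.7226, -1.6840)
step 3: θ'=-1.1840 (R=-1.0000) → pose (-0.6462, 6.2128, -1.1840)
step 4: θ'=-1.1840 (straight) → pose (-0.2690, 5.2867, -1.1840)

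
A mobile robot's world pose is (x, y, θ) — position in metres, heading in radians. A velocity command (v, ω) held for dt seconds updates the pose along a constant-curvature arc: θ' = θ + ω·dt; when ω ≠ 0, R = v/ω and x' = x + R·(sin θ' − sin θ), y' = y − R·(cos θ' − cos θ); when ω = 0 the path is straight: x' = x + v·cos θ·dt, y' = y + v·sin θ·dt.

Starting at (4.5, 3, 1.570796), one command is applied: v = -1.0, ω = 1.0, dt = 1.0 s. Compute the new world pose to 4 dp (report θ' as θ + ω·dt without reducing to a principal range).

(4.9597, 2.1585, 2.5708)

θ' = 1.5708 + 1.0·1.0 = 2.5708
R = v/ω = -1.0/1.0 = -1.0000
x' = 4.5 + -1.0000·(sin 2.5708 − sin 1.5708) = 4.9597
y' = 3 − -1.0000·(cos 2.5708 − cos 1.5708) = 2.1585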